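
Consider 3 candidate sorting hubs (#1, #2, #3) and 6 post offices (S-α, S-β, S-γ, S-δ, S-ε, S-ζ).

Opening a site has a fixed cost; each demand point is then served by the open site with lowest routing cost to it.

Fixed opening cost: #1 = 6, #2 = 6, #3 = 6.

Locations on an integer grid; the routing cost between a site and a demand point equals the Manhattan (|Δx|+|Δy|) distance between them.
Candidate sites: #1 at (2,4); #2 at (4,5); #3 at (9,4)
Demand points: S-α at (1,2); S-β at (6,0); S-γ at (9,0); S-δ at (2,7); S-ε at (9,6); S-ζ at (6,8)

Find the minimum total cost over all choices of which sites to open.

Open {#1, #3}: assign each demand point to its cheapest open site.
  S-α→#1 3, S-β→#3 7, S-γ→#3 4, S-δ→#1 3, S-ε→#3 2, S-ζ→#3 7
  routing cost 26, fixed 12 → total 38.
Compare {#2, #3}: routing cost 28 + fixed 12 = 40.
Compare {#1, #2, #3}: routing cost 24 + fixed 18 = 42.
Compare {#2}: routing cost 38 + fixed 6 = 44.
All other subsets cost ≥ 40. Minimum total cost: 38.

38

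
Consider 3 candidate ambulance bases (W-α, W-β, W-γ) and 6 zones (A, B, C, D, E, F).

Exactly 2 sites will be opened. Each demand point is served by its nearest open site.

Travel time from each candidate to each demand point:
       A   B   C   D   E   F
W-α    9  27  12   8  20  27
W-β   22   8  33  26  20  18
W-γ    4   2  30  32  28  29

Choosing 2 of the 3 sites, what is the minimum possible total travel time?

73

Open {W-α, W-γ}.
  A→W-γ 4, B→W-γ 2, C→W-α 12, D→W-α 8, E→W-α 20, F→W-α 27  ⇒ total 73.
Compare {W-α, W-β}: total 75.
Compare {W-β, W-γ}: total 100.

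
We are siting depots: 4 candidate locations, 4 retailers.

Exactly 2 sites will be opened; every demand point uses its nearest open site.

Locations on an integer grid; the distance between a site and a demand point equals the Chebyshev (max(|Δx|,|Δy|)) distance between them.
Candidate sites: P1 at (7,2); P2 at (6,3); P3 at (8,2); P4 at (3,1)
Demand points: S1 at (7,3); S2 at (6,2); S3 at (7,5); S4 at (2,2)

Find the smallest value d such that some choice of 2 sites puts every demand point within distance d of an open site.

Open {P2, P4}.
  Farthest demand point is S3 at distance 2 (to P2); all others are ≤ 2.
With {P1, P4} the worst case is 3.
With {P3, P4} the worst case is 3.
No size-2 selection achieves below 2.

2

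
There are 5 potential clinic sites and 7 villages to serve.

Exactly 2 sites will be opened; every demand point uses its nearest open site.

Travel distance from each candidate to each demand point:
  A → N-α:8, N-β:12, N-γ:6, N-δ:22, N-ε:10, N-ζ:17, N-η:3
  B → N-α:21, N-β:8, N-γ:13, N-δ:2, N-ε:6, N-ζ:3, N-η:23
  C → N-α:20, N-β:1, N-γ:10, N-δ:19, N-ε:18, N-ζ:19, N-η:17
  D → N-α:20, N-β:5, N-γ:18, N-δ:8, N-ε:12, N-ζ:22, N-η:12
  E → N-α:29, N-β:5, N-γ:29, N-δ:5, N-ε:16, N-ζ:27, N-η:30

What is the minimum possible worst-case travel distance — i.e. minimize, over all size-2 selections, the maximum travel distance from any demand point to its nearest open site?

Open {A, B}.
  Farthest demand point is N-α at travel distance 8 (to A); all others are ≤ 8.
With {A, D} the worst case is 17.
With {A, E} the worst case is 17.
No size-2 selection achieves below 8.

8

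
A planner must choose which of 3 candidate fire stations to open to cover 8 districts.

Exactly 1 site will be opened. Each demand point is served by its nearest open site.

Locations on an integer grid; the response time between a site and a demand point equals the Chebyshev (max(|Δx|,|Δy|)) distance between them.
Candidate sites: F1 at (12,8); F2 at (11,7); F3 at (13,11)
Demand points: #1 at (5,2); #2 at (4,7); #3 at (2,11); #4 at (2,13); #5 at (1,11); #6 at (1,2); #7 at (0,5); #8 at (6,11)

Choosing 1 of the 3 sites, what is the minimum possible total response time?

Open {F2}.
  #1→F2 6, #2→F2 7, #3→F2 9, #4→F2 9, #5→F2 10, #6→F2 10, #7→F2 11, #8→F2 5  ⇒ total 67.
Compare {F1}: total 75.
Compare {F3}: total 84.

67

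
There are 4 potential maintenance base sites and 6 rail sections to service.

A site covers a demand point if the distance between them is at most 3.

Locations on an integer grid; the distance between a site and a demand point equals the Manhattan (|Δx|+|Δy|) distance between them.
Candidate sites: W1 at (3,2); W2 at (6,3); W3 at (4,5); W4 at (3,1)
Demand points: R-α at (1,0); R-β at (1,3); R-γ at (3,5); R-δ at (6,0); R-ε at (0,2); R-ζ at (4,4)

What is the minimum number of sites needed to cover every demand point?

Coverage sets (demand points within 3 of each site):
  W1: {R-β, R-γ, R-ε, R-ζ}
  W2: {R-δ, R-ζ}
  W3: {R-γ, R-ζ}
  W4: {R-α}
No 2 sites suffice: every size-2 union leaves at least one demand point uncovered.
But {W1, W2, W4} covers everything, so the minimum is 3.

3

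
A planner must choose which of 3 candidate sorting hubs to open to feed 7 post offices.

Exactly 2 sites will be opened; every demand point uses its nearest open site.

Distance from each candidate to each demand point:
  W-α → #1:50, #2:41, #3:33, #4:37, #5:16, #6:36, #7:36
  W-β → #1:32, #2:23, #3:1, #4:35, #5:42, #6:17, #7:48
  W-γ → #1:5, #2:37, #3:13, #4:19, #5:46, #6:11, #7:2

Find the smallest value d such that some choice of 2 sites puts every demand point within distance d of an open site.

Open {W-α, W-β}.
  Farthest demand point is #7 at distance 36 (to W-α); all others are ≤ 36.
With {W-α, W-γ} the worst case is 37.
With {W-β, W-γ} the worst case is 42.
No size-2 selection achieves below 36.

36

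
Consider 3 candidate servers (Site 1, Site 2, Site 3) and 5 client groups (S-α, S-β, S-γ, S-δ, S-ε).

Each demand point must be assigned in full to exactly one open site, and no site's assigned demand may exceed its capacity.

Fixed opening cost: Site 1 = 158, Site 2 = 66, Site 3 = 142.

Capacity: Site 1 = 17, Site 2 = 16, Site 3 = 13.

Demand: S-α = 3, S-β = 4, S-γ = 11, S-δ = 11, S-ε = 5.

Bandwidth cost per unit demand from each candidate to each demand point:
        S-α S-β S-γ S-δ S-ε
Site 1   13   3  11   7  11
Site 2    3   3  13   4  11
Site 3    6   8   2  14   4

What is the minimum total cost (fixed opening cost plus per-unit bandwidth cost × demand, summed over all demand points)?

Open {Site 1, Site 2, Site 3}; cheapest assignment that respects the capacities:
  Site 1 (cap 17, load 9): S-β, S-ε — cost 4×3 + 5×11 = 67
  Site 2 (cap 16, load 14): S-α, S-δ — cost 3×3 + 11×4 = 53
  Site 3 (cap 13, load 11): S-γ — cost 11×2 = 22
  Shipping 142, fixed 366 → total 508.
  Any other capacity-feasible assignment to {Site 1, Site 2, Site 3} ships for at least 142.
Total demand is 34 and no other set of sites has combined capacity ≥ 34, so {Site 1, Site 2, Site 3} is the only feasible choice of open sites. Minimum: 508.

508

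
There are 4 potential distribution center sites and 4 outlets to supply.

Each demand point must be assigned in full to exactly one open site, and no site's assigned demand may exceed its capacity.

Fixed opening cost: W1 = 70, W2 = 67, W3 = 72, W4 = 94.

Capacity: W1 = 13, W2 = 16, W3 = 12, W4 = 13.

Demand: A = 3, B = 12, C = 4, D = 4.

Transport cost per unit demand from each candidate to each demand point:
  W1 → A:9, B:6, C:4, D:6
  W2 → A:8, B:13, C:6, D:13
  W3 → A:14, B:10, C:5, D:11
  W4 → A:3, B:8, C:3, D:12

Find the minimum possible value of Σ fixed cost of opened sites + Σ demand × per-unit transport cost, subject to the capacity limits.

305

Open {W1, W4}; cheapest assignment that respects the capacities:
  W1 (cap 13, load 12): B — cost 12×6 = 72
  W4 (cap 13, load 11): A, C, D — cost 3×3 + 4×3 + 4×12 = 69
  Shipping 141, fixed 164 → total 305.
  Any other capacity-feasible assignment to {W1, W4} ships for at least 141.
Compare {W1, W2}: its best feasible assignment gives total 309.
Compare {W1, W3}: its best feasible assignment gives total 320.
Every other set of open sites that can feasibly serve all demand totals ≥ 309 even under its best assignment. Minimum: 305.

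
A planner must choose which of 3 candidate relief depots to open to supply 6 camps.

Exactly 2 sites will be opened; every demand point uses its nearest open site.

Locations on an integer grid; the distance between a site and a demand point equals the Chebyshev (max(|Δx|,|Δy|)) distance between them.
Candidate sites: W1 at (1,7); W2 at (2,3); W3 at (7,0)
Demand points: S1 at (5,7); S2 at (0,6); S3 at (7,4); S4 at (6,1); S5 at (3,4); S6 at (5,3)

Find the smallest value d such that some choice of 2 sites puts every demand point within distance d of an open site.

Open {W1, W3}.
  Farthest demand point is S1 at distance 4 (to W1); all others are ≤ 4.
With {W2, W3} the worst case is 4.
With {W1, W2} the worst case is 5.
No size-2 selection achieves below 4.

4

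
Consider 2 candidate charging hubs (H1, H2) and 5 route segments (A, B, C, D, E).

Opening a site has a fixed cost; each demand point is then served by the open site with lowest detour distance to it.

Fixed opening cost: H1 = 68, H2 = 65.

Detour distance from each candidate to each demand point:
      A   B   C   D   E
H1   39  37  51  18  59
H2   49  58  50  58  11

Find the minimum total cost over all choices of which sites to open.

272

Open {H1}: assign each demand point to its cheapest open site.
  A→H1 39, B→H1 37, C→H1 51, D→H1 18, E→H1 59
  detour distance 204, fixed 68 → total 272.
Compare {H1, H2}: detour distance 155 + fixed 133 = 288.
Compare {H2}: detour distance 226 + fixed 65 = 291.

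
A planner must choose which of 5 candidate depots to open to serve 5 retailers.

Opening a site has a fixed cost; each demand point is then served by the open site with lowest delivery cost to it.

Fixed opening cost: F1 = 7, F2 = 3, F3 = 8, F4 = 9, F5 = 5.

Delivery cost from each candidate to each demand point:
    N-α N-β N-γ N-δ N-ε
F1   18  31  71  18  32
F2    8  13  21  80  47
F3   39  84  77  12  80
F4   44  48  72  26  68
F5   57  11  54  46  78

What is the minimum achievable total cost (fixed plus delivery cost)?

102

Open {F1, F2}: assign each demand point to its cheapest open site.
  N-α→F2 8, N-β→F2 13, N-γ→F2 21, N-δ→F1 18, N-ε→F1 32
  delivery cost 92, fixed 10 → total 102.
Compare {F1, F2, F3}: delivery cost 86 + fixed 18 = 104.
Compare {F1, F2, F5}: delivery cost 90 + fixed 15 = 105.
Compare {F1, F2, F3, F5}: delivery cost 84 + fixed 23 = 107.
All other subsets cost ≥ 104. Minimum total cost: 102.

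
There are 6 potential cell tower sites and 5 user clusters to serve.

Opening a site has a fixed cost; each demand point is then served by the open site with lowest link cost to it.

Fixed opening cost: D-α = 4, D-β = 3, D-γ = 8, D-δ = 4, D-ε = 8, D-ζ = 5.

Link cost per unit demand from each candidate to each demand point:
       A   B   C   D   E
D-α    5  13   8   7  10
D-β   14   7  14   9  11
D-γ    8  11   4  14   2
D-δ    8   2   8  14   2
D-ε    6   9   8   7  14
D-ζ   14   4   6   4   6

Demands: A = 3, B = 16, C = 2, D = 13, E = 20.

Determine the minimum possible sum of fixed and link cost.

Open {D-α, D-δ, D-ζ}: assign each demand point to its cheapest open site.
  A→D-α 3×5=15, B→D-δ 16×2=32, C→D-ζ 2×6=12, D→D-ζ 13×4=52, E→D-δ 20×2=40
  link cost 151, fixed 13 → total 164.
Compare {D-α, D-β, D-δ, D-ζ}: link cost 151 + fixed 16 = 167.
Compare {D-α, D-γ, D-δ, D-ζ}: link cost 147 + fixed 21 = 168.
Compare {D-δ, D-ζ}: link cost 160 + fixed 9 = 169.
All other subsets cost ≥ 167. Minimum total cost: 164.

164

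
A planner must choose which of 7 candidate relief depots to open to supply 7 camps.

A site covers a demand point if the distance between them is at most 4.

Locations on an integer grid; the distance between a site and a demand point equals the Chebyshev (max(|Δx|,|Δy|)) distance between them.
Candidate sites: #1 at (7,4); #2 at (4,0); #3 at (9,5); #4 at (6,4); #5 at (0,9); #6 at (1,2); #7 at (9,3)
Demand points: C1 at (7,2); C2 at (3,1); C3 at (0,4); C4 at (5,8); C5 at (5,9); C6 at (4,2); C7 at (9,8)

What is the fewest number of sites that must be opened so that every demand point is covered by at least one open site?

Coverage sets (demand points within 4 of each site):
  #1: {C1, C2, C4, C6, C7}
  #2: {C1, C2, C3, C6}
  #3: {C1, C4, C5, C7}
  #4: {C1, C2, C4, C6, C7}
  #5: {}
  #6: {C2, C3, C6}
  #7: {C1}
No single site covers all 7 demand points.
But {#2, #3} covers everything, so the minimum is 2.

2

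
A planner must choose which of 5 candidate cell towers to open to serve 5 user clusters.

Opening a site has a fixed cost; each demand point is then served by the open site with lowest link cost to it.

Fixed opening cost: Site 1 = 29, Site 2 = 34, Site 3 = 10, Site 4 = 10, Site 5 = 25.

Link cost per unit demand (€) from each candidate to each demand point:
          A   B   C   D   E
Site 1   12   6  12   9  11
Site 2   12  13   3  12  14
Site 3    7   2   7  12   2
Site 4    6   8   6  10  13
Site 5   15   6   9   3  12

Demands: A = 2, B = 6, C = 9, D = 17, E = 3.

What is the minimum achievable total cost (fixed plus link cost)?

Open {Site 2, Site 3, Site 5}: assign each demand point to its cheapest open site.
  A→Site 3 2×7=14, B→Site 3 6×2=12, C→Site 2 9×3=27, D→Site 5 17×3=51, E→Site 3 3×2=6
  link cost 110, fixed 69 → total 179.
Compare {Site 3, Site 4, Site 5}: link cost 135 + fixed 45 = 180.
Compare {Site 3, Site 5}: link cost 146 + fixed 35 = 181.
Compare {Site 2, Site 3, Site 4, Site 5}: link cost 108 + fixed 79 = 187.
All other subsets cost ≥ 180. Minimum total cost: 179.

179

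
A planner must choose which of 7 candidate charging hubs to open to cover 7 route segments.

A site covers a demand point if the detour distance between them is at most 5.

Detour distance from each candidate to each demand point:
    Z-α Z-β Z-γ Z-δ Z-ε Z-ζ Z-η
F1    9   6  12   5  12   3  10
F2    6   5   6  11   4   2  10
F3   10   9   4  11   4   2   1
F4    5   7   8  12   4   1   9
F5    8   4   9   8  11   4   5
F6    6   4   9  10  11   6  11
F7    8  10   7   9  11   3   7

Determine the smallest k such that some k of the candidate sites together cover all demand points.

Coverage sets (demand points within 5 of each site):
  F1: {Z-δ, Z-ζ}
  F2: {Z-β, Z-ε, Z-ζ}
  F3: {Z-γ, Z-ε, Z-ζ, Z-η}
  F4: {Z-α, Z-ε, Z-ζ}
  F5: {Z-β, Z-ζ, Z-η}
  F6: {Z-β}
  F7: {Z-ζ}
No 3 sites suffice: every size-3 union leaves at least one demand point uncovered.
But {F1, F2, F3, F4} covers everything, so the minimum is 4.

4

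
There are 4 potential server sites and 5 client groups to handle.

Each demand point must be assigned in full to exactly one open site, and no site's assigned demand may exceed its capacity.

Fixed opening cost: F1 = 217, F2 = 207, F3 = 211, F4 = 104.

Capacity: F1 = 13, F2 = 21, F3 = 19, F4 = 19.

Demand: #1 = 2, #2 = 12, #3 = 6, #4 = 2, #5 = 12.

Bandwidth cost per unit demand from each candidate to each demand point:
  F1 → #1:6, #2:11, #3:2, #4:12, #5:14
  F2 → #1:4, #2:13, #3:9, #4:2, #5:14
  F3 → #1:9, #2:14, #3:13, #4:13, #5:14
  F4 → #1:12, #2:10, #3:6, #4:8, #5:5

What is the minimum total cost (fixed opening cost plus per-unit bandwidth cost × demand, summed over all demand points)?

575

Open {F2, F4}; cheapest assignment that respects the capacities:
  F2 (cap 21, load 16): #1, #2, #4 — cost 2×4 + 12×13 + 2×2 = 168
  F4 (cap 19, load 18): #3, #5 — cost 6×6 + 12×5 = 96
  Shipping 264, fixed 311 → total 575.
  Any other capacity-feasible assignment to {F2, F4} ships for at least 264.
Compare {F3, F4}: its best feasible assignment gives total 623.
Compare {F1, F2, F4}: its best feasible assignment gives total 768.
Every other set of open sites that can feasibly serve all demand totals ≥ 623 even under its best assignment. Minimum: 575.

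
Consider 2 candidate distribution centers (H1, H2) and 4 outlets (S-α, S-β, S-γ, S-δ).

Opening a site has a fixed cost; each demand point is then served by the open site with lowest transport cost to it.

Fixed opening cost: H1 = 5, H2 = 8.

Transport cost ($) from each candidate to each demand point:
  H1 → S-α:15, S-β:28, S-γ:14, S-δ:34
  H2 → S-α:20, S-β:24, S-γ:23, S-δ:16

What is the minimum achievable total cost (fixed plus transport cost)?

82

Open {H1, H2}: assign each demand point to its cheapest open site.
  S-α→H1 15, S-β→H2 24, S-γ→H1 14, S-δ→H2 16
  transport cost 69, fixed 13 → total 82.
Compare {H2}: transport cost 83 + fixed 8 = 91.
Compare {H1}: transport cost 91 + fixed 5 = 96.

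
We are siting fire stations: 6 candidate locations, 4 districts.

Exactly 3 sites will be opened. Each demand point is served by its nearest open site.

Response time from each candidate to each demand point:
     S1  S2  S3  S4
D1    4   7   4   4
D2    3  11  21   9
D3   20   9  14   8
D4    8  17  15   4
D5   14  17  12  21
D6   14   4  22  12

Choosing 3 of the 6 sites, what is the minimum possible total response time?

Open {D1, D2, D6}.
  S1→D2 3, S2→D6 4, S3→D1 4, S4→D1 4  ⇒ total 15.
Compare {D1, D3, D6}: total 16.
Compare {D1, D4, D6}: total 16.
No size-3 selection does better; minimum is 15.

15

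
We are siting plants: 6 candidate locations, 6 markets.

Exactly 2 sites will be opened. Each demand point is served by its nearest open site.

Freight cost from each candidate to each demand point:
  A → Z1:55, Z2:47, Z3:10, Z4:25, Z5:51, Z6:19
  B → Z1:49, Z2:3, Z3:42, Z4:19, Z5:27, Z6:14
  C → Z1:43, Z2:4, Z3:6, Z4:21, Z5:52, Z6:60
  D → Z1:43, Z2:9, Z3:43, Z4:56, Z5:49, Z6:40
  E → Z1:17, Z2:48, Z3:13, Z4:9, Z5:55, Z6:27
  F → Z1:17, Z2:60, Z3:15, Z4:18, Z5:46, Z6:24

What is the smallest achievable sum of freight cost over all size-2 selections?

83

Open {B, E}.
  Z1→E 17, Z2→B 3, Z3→E 13, Z4→E 9, Z5→B 27, Z6→B 14  ⇒ total 83.
Compare {B, F}: total 94.
Compare {B, C}: total 112.
No size-2 selection does better; minimum is 83.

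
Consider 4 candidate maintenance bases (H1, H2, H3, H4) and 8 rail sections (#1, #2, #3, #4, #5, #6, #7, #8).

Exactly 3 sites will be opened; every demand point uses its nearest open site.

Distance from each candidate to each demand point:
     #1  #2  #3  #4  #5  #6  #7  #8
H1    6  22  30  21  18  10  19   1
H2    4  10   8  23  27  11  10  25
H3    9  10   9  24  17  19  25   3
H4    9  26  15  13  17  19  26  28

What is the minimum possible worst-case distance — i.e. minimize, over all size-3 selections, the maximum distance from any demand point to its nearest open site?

Open {H1, H2, H4}.
  Farthest demand point is #5 at distance 17 (to H4); all others are ≤ 17.
With {H2, H3, H4} the worst case is 17.
With {H1, H3, H4} the worst case is 19.
No size-3 selection achieves below 17.

17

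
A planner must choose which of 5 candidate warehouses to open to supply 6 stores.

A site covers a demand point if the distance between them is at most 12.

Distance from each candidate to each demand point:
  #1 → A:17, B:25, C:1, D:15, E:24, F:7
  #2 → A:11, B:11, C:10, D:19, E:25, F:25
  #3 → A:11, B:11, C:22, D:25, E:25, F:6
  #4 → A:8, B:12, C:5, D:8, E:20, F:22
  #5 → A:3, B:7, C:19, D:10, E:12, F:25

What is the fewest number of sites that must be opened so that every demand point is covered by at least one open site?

Coverage sets (demand points within 12 of each site):
  #1: {C, F}
  #2: {A, B, C}
  #3: {A, B, F}
  #4: {A, B, C, D}
  #5: {A, B, D, E}
No single site covers all 6 demand points.
But {#1, #5} covers everything, so the minimum is 2.

2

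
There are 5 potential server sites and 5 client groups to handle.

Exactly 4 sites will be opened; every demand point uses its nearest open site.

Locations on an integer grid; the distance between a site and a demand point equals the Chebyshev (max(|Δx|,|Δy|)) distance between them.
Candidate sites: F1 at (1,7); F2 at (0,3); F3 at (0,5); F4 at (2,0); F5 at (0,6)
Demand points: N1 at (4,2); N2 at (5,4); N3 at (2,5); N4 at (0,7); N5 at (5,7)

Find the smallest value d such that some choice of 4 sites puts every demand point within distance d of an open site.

Open {F1, F2, F3, F4}.
  Farthest demand point is N2 at distance 4 (to F1); all others are ≤ 4.
With {F1, F2, F3, F5} the worst case is 4.
With {F1, F2, F4, F5} the worst case is 4.
No size-4 selection achieves below 4.

4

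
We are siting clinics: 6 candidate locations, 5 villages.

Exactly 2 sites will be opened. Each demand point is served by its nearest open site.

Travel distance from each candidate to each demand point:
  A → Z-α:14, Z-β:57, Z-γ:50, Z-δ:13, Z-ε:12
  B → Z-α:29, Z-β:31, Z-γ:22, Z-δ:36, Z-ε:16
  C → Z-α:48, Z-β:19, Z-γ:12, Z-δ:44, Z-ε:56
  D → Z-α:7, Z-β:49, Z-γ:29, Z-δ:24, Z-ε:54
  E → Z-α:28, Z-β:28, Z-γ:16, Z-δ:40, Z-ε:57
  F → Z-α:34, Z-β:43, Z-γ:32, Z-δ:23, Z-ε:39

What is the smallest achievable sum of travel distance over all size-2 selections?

Open {A, C}.
  Z-α→A 14, Z-β→C 19, Z-γ→C 12, Z-δ→A 13, Z-ε→A 12  ⇒ total 70.
Compare {A, E}: total 83.
Compare {A, B}: total 92.
No size-2 selection does better; minimum is 70.

70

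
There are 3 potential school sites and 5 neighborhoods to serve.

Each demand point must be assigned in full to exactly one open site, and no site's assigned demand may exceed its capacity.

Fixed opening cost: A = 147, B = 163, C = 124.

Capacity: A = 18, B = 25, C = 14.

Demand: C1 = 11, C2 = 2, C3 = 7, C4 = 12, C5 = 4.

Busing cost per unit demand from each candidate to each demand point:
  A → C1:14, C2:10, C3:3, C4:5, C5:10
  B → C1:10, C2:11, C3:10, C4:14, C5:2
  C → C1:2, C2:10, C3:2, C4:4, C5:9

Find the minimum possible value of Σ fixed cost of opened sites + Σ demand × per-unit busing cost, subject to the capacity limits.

Open {B, C}; cheapest assignment that respects the capacities:
  B (cap 25, load 22): C1, C3, C5 — cost 11×10 + 7×10 + 4×2 = 188
  C (cap 14, load 14): C2, C4 — cost 2×10 + 12×4 = 68
  Shipping 256, fixed 287 → total 543.
  Any other capacity-feasible assignment to {B, C} ships for at least 256.
Compare {A, B}: its best feasible assignment gives total 578.
Compare {A, B, C}: its best feasible assignment gives total 614.
Every other set of open sites that can feasibly serve all demand totals ≥ 578 even under its best assignment. Minimum: 543.

543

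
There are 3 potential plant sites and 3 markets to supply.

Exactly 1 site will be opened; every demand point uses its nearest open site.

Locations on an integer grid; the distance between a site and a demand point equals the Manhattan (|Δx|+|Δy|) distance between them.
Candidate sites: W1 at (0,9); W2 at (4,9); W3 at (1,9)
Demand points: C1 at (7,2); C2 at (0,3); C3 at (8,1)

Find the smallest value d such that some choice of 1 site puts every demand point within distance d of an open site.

12

Open {W2}.
  Farthest demand point is C3 at distance 12 (to W2); all others are ≤ 12.
With {W3} the worst case is 15.
With {W1} the worst case is 16.
No size-1 selection achieves below 12.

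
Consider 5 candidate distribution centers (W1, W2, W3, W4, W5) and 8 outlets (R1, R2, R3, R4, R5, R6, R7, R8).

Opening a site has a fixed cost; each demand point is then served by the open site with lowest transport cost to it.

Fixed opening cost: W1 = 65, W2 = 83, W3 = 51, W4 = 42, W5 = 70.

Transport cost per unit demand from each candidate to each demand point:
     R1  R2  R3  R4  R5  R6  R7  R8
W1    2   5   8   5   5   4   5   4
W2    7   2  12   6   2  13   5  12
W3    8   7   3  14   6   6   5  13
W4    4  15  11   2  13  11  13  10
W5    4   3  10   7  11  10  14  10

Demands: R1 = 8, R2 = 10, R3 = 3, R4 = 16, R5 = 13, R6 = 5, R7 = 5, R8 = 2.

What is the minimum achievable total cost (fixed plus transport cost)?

347

Open {W1, W4}: assign each demand point to its cheapest open site.
  R1→W1 8×2=16, R2→W1 10×5=50, R3→W1 3×8=24, R4→W4 16×2=32, R5→W1 13×5=65, R6→W1 5×4=20, R7→W1 5×5=25, R8→W1 2×4=8
  transport cost 240, fixed 107 → total 347.
Compare {W1}: transport cost 288 + fixed 65 = 353.
Compare {W1, W2, W4}: transport cost 171 + fixed 190 = 361.
Compare {W1, W2}: transport cost 219 + fixed 148 = 367.
All other subsets cost ≥ 353. Minimum total cost: 347.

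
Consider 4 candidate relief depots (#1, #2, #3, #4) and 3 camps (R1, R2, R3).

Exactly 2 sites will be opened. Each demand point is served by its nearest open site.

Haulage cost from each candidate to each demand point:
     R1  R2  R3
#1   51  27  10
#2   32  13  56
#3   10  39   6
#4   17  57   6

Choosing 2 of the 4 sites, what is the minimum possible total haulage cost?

29

Open {#2, #3}.
  R1→#3 10, R2→#2 13, R3→#3 6  ⇒ total 29.
Compare {#2, #4}: total 36.
Compare {#1, #3}: total 43.
No size-2 selection does better; minimum is 29.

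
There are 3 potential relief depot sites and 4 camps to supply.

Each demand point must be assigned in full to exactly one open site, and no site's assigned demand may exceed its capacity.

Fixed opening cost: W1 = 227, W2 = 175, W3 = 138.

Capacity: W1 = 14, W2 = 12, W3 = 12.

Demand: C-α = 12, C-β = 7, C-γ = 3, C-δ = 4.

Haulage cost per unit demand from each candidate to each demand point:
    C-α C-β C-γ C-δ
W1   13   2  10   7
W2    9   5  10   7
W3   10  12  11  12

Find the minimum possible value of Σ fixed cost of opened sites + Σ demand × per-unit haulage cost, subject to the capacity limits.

557

Open {W1, W3}; cheapest assignment that respects the capacities:
  W1 (cap 14, load 14): C-β, C-γ, C-δ — cost 7×2 + 3×10 + 4×7 = 72
  W3 (cap 12, load 12): C-α — cost 12×10 = 120
  Shipping 192, fixed 365 → total 557.
  Any other capacity-feasible assignment to {W1, W3} ships for at least 192.
Compare {W1, W2}: its best feasible assignment gives total 582.
Compare {W1, W2, W3}: its best feasible assignment gives total 720.
Every other set of open sites that can feasibly serve all demand totals ≥ 582 even under its best assignment. Minimum: 557.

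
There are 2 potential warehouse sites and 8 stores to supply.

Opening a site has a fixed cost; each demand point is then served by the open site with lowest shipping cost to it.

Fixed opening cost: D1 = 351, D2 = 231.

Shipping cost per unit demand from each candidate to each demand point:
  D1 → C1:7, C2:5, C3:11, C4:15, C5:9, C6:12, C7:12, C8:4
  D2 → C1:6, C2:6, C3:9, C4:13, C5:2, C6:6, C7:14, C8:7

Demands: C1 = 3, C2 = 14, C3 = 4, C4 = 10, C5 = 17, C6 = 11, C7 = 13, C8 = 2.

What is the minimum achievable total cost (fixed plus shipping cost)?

Open {D2}: assign each demand point to its cheapest open site.
  C1→D2 3×6=18, C2→D2 14×6=84, C3→D2 4×9=36, C4→D2 10×13=130, C5→D2 17×2=34, C6→D2 11×6=66, C7→D2 13×14=182, C8→D2 2×7=14
  shipping cost 564, fixed 231 → total 795.
Compare {D1}: shipping cost 734 + fixed 351 = 1085.
Compare {D1, D2}: shipping cost 518 + fixed 582 = 1100.

795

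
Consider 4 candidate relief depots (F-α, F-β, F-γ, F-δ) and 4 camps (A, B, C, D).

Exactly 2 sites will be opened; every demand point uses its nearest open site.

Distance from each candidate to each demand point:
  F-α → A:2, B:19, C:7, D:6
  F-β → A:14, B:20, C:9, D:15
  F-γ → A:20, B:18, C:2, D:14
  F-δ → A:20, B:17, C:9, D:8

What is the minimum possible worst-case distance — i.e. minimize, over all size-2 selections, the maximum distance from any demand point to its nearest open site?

Open {F-α, F-δ}.
  Farthest demand point is B at distance 17 (to F-δ); all others are ≤ 17.
With {F-β, F-δ} the worst case is 17.
With {F-α, F-γ} the worst case is 18.
No size-2 selection achieves below 17.

17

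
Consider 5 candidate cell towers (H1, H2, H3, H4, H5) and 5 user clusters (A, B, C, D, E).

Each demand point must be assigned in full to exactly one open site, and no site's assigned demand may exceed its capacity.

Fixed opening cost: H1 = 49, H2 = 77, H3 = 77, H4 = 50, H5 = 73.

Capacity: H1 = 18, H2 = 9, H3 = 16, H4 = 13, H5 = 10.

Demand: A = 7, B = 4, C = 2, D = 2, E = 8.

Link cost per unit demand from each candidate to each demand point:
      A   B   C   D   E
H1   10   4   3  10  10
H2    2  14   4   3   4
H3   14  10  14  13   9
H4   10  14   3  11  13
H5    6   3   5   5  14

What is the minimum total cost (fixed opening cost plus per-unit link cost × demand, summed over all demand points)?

Open {H1, H2}; cheapest assignment that respects the capacities:
  H1 (cap 18, load 14): B, C, E — cost 4×4 + 2×3 + 8×10 = 102
  H2 (cap 9, load 9): A, D — cost 7×2 + 2×3 = 20
  Shipping 122, fixed 126 → total 248.
  Any other capacity-feasible assignment to {H1, H2} ships for at least 122.
Compare {H1, H5}: its best feasible assignment gives total 276.
Compare {H1, H4}: its best feasible assignment gives total 291.
Every other set of open sites that can feasibly serve all demand totals ≥ 276 even under its best assignment. Minimum: 248.

248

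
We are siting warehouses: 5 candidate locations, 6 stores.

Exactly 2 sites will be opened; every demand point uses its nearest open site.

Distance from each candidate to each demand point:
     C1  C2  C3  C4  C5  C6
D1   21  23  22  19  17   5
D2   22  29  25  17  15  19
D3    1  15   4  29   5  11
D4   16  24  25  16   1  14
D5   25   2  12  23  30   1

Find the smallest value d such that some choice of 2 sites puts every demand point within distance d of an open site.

16

Open {D3, D4}.
  Farthest demand point is C4 at distance 16 (to D4); all others are ≤ 16.
With {D4, D5} the worst case is 16.
With {D2, D3} the worst case is 17.
No size-2 selection achieves below 16.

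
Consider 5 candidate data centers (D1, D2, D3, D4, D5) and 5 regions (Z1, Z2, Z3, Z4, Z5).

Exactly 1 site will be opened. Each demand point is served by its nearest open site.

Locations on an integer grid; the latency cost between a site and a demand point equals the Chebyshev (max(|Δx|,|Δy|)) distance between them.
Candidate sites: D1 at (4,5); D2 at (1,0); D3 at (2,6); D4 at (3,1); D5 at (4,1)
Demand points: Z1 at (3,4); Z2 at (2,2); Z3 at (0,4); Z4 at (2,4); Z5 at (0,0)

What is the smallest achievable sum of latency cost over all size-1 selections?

13

Open {D4}.
  Z1→D4 3, Z2→D4 1, Z3→D4 3, Z4→D4 3, Z5→D4 3  ⇒ total 13.
Compare {D1}: total 15.
Compare {D2}: total 15.
No size-1 selection does better; minimum is 13.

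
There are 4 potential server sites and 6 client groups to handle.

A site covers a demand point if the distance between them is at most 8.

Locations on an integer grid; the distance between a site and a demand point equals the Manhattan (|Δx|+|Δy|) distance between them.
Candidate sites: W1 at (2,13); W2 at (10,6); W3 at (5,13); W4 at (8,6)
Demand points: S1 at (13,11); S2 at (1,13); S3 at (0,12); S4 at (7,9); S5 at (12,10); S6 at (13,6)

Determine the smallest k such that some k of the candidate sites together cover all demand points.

Coverage sets (demand points within 8 of each site):
  W1: {S2, S3}
  W2: {S1, S4, S5, S6}
  W3: {S2, S3, S4}
  W4: {S4, S5, S6}
No single site covers all 6 demand points.
But {W1, W2} covers everything, so the minimum is 2.

2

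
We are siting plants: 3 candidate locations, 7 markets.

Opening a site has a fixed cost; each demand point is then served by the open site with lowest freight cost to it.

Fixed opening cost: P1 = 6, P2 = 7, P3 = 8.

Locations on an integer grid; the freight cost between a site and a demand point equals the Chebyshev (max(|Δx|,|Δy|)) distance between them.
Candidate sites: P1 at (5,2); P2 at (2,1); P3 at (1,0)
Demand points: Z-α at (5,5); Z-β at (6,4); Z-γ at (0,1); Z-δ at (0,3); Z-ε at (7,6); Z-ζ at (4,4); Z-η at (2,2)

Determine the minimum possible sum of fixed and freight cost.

Open {P2}: assign each demand point to its cheapest open site.
  Z-α→P2 4, Z-β→P2 4, Z-γ→P2 2, Z-δ→P2 2, Z-ε→P2 5, Z-ζ→P2 3, Z-η→P2 1
  freight cost 21, fixed 7 → total 28.
Compare {P1, P2}: freight cost 16 + fixed 13 = 29.
Compare {P1}: freight cost 24 + fixed 6 = 30.
Compare {P1, P3}: freight cost 17 + fixed 14 = 31.
All other subsets cost ≥ 29. Minimum total cost: 28.

28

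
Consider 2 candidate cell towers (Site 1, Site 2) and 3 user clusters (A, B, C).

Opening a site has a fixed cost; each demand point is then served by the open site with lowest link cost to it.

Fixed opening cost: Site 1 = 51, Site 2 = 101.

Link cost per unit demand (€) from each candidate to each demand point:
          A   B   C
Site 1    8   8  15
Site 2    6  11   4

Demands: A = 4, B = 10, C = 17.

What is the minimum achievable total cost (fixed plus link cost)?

Open {Site 2}: assign each demand point to its cheapest open site.
  A→Site 2 4×6=24, B→Site 2 10×11=110, C→Site 2 17×4=68
  link cost 202, fixed 101 → total 303.
Compare {Site 1, Site 2}: link cost 172 + fixed 152 = 324.
Compare {Site 1}: link cost 367 + fixed 51 = 418.

303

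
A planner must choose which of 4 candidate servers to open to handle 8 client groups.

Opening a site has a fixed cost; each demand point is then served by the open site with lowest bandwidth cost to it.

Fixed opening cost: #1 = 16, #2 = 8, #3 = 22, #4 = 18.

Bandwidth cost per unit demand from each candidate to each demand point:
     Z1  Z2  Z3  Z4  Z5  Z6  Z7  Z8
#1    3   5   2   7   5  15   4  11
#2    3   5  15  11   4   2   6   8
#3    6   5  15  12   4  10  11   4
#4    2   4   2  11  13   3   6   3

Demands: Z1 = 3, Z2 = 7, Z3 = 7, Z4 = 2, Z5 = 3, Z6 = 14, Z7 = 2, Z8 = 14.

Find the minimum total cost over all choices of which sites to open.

Open {#2, #4}: assign each demand point to its cheapest open site.
  Z1→#4 3×2=6, Z2→#4 7×4=28, Z3→#4 7×2=14, Z4→#2 2×11=22, Z5→#2 3×4=12, Z6→#2 14×2=28, Z7→#2 2×6=12, Z8→#4 14×3=42
  bandwidth cost 164, fixed 26 → total 190.
Compare {#1, #2, #4}: bandwidth cost 152 + fixed 42 = 194.
Compare {#1, #4}: bandwidth cost 169 + fixed 34 = 203.
Compare {#2, #3, #4}: bandwidth cost 164 + fixed 48 = 212.
All other subsets cost ≥ 194. Minimum total cost: 190.

190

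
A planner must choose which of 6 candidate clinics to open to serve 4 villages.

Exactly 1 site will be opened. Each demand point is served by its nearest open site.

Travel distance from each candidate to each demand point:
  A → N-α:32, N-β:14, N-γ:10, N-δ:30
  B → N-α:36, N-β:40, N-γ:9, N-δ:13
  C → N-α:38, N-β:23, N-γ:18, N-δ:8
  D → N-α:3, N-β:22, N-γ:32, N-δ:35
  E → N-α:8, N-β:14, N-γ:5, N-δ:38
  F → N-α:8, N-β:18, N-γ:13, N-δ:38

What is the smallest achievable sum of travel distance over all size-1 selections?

65

Open {E}.
  N-α→E 8, N-β→E 14, N-γ→E 5, N-δ→E 38  ⇒ total 65.
Compare {F}: total 77.
Compare {A}: total 86.
No size-1 selection does better; minimum is 65.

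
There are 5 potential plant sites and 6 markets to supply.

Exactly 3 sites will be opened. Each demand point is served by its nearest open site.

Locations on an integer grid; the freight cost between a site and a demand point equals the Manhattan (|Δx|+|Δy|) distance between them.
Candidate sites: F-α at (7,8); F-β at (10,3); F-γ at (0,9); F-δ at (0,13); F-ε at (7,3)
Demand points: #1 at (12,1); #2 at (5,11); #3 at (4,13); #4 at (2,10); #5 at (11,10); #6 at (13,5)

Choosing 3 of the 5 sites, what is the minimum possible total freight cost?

Open {F-α, F-β, F-δ}.
  #1→F-β 4, #2→F-α 5, #3→F-δ 4, #4→F-δ 5, #5→F-α 6, #6→F-β 5  ⇒ total 29.
Compare {F-α, F-β, F-γ}: total 31.
Compare {F-β, F-γ, F-δ}: total 31.
No size-3 selection does better; minimum is 29.

29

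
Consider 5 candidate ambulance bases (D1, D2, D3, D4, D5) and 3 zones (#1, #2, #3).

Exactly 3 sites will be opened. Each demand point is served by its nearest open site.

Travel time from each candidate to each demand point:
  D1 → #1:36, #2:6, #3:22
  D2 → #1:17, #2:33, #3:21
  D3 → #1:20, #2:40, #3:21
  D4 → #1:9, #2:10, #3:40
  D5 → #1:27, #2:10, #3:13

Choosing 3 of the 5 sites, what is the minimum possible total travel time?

28

Open {D1, D4, D5}.
  #1→D4 9, #2→D1 6, #3→D5 13  ⇒ total 28.
Compare {D2, D4, D5}: total 32.
Compare {D3, D4, D5}: total 32.
No size-3 selection does better; minimum is 28.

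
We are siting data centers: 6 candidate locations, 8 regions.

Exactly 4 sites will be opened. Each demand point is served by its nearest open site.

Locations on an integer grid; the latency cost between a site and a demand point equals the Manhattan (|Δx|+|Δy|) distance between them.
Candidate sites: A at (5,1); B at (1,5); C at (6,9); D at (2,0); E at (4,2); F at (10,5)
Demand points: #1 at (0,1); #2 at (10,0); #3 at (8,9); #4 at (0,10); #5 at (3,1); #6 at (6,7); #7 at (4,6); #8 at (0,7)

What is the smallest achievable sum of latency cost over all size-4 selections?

27

Open {B, C, D, F}.
  #1→D 3, #2→F 5, #3→C 2, #4→B 6, #5→D 2, #6→C 2, #7→B 4, #8→B 3  ⇒ total 27.
Compare {A, B, C, D}: total 28.
Compare {A, B, C, F}: total 29.
No size-4 selection does better; minimum is 27.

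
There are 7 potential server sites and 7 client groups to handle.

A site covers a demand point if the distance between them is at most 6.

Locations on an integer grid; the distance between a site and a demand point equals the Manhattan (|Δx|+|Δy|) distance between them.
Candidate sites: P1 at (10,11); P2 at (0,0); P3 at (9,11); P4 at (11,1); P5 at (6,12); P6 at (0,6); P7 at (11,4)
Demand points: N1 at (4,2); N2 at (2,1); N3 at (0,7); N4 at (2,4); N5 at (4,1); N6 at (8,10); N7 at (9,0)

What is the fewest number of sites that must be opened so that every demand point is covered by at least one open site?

Coverage sets (demand points within 6 of each site):
  P1: {N6}
  P2: {N1, N2, N4, N5}
  P3: {N6}
  P4: {N7}
  P5: {N6}
  P6: {N3, N4}
  P7: {N7}
No 3 sites suffice: every size-3 union leaves at least one demand point uncovered.
But {P1, P2, P4, P6} covers everything, so the minimum is 4.

4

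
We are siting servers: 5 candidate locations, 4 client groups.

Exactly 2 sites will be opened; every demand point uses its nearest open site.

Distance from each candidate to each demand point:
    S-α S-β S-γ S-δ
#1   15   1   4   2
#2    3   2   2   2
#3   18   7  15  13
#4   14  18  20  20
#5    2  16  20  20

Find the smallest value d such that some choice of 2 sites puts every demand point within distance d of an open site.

Open {#2, #5}.
  Farthest demand point is S-α at distance 2 (to #5); all others are ≤ 2.
With {#1, #2} the worst case is 3.
With {#2, #3} the worst case is 3.
No size-2 selection achieves below 2.

2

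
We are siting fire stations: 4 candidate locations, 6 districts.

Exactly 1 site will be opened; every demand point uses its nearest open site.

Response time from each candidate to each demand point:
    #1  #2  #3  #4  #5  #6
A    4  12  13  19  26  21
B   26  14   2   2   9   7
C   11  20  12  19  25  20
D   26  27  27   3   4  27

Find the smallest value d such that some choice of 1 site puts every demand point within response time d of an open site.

25

Open {C}.
  Farthest demand point is #5 at response time 25 (to C); all others are ≤ 25.
With {A} the worst case is 26.
With {B} the worst case is 26.
No size-1 selection achieves below 25.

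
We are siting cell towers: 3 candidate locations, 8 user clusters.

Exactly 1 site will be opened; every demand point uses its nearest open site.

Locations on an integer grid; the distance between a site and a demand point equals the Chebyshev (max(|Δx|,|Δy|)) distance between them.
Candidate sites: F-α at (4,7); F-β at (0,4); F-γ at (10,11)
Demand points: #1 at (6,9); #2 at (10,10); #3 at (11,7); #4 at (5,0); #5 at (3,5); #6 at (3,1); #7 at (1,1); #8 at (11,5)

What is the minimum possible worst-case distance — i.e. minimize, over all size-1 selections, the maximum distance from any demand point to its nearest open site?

Open {F-α}.
  Farthest demand point is #3 at distance 7 (to F-α); all others are ≤ 7.
With {F-β} the worst case is 11.
With {F-γ} the worst case is 11.
No size-1 selection achieves below 7.

7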